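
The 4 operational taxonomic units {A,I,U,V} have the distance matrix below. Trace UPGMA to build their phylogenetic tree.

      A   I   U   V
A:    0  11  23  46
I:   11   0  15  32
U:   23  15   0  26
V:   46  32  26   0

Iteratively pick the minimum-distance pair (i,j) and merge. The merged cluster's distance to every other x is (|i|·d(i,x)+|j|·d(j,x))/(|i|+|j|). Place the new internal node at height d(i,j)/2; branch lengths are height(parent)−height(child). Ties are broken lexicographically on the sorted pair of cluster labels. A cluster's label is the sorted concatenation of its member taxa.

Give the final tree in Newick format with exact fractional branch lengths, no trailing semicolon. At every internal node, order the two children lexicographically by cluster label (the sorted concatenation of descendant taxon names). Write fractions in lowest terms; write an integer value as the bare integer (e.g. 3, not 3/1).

(((A:11/2,I:11/2):4,U:19/2):47/6,V:52/3)

step 1: merge (A,I) at d=11; branch lengths A→11/2, I→11/2; new cluster AI
  updated: d(AI,U)=19, d(AI,V)=39
step 2: merge (AI,U) at d=19; branch lengths AI→4, U→19/2; new cluster AIU
  updated: d(AIU,V)=104/3
step 3: merge (AIU,V) at d=104/3; branch lengths AIU→47/6, V→52/3; new cluster AIUV
final tree: (((A:11/2,I:11/2):4,U:19/2):47/6,V:52/3)
total length: 149/3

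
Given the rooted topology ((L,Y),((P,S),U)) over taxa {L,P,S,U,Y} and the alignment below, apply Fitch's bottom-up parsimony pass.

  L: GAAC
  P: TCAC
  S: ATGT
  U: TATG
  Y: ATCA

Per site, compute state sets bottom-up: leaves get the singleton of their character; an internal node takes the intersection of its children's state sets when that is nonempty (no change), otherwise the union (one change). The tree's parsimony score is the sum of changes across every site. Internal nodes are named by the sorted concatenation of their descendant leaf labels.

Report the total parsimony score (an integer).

12

LY@0: {G} ∪ {A} = {A,G} (union, +1)
PS@0: {T} ∪ {A} = {A,T} (union, +1)
PSU@0: {A,T} ∩ {T} = {T} (intersection, +0)
LPSUY@0: {A,G} ∪ {T} = {A,G,T} (union, +1)
LY@1: {A} ∪ {T} = {A,T} (union, +1)
PS@1: {C} ∪ {T} = {C,T} (union, +1)
PSU@1: {C,T} ∪ {A} = {A,C,T} (union, +1)
LPSUY@1: {A,T} ∩ {A,C,T} = {A,T} (intersection, +0)
LY@2: {A} ∪ {C} = {A,C} (union, +1)
PS@2: {A} ∪ {G} = {A,G} (union, +1)
PSU@2: {A,G} ∪ {T} = {A,G,T} (union, +1)
LPSUY@2: {A,C} ∩ {A,G,T} = {A} (intersection, +0)
LY@3: {C} ∪ {A} = {A,C} (union, +1)
PS@3: {C} ∪ {T} = {C,T} (union, +1)
PSU@3: {C,T} ∪ {G} = {C,G,T} (union, +1)
LPSUY@3: {A,C} ∩ {C,G,T} = {C} (intersection, +0)
per-site changes: [3, 3, 3, 3]; total = 12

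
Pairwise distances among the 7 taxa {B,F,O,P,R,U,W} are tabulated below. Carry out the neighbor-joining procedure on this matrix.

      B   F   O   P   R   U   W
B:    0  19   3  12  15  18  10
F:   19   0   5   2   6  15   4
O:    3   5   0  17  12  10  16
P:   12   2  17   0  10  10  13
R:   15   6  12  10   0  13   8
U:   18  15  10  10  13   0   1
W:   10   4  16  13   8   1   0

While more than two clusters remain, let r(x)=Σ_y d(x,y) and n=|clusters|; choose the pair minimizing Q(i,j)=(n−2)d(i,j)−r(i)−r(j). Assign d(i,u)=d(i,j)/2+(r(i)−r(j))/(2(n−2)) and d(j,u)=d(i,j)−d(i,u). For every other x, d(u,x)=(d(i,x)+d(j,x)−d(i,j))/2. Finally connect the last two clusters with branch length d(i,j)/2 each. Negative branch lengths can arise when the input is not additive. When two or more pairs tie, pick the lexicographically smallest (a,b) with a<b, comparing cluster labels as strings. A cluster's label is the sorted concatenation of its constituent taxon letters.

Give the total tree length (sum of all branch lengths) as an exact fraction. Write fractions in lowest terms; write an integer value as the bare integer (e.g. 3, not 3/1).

411/16

step 1: merge (B,O) at d=3, Q=-125; branch lengths B→29/10, O→1/10; new cluster BO
  updated: d(BO,F)=21/2, d(BO,P)=13, d(BO,R)=12, d(BO,U)=25/2, d(BO,W)=23/2
step 2: merge (U,W) at d=1, Q=-85; branch lengths U→9/4, W→-5/4; new cluster UW
  updated: d(BO,UW)=23/2, d(F,UW)=9, d(P,UW)=11, d(R,UW)=10
step 3: merge (F,P) at d=2, Q=-115/2; branch lengths F→-5/12, P→29/12; new cluster FP
  updated: d(BO,FP)=43/4, d(FP,R)=7, d(FP,UW)=9
step 4: merge (BO,UW) at d=23/2, Q=-167/4; branch lengths BO→107/16, UW→77/16; new cluster BOUW
  updated: d(BOUW,FP)=33/8, d(BOUW,R)=21/4
step 5: merge (BOUW,FP) at d=33/8, Q=-131/8; branch lengths BOUW→19/16, FP→47/16; new cluster BFOPUW
  updated: d(BFOPUW,R)=65/16
step 6: merge (BFOPUW,R) at d=65/16; branch lengths BFOPUW→65/32, R→65/32; new cluster BFOPRUW
final tree: ((((B:29/10,O:1/10):107/16,(U:9/4,W:-5/4):77/16):19/16,(F:-5/12,P:29/12):47/16):65/32,R:65/32)
total length: 411/16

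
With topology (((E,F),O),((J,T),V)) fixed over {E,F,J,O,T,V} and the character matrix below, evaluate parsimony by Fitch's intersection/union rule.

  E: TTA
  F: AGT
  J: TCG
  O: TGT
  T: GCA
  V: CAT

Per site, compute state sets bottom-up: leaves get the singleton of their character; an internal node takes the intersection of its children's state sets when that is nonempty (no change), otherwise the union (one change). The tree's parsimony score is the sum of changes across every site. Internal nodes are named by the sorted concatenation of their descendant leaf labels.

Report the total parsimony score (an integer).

9

site 0, node EF: E={T} ∪ F={A} → {A,T} (+1)
site 0, node EFO: EF={A,T} ∩ O={T} → {T} (+0)
site 0, node JT: J={T} ∪ T={G} → {G,T} (+1)
site 0, node JTV: JT={G,T} ∪ V={C} → {C,G,T} (+1)
site 0, node EFJOTV: EFO={T} ∩ JTV={C,G,T} → {T} (+0)
site 1, node EF: E={T} ∪ F={G} → {G,T} (+1)
site 1, node EFO: EF={G,T} ∩ O={G} → {G} (+0)
site 1, node JT: J={C} ∩ T={C} → {C} (+0)
site 1, node JTV: JT={C} ∪ V={A} → {A,C} (+1)
site 1, node EFJOTV: EFO={G} ∪ JTV={A,C} → {A,C,G} (+1)
site 2, node EF: E={A} ∪ F={T} → {A,T} (+1)
site 2, node EFO: EF={A,T} ∩ O={T} → {T} (+0)
site 2, node JT: J={G} ∪ T={A} → {A,G} (+1)
site 2, node JTV: JT={A,G} ∪ V={T} → {A,G,T} (+1)
site 2, node EFJOTV: EFO={T} ∩ JTV={A,G,T} → {T} (+0)
per-site changes: [3, 3, 3]; total = 9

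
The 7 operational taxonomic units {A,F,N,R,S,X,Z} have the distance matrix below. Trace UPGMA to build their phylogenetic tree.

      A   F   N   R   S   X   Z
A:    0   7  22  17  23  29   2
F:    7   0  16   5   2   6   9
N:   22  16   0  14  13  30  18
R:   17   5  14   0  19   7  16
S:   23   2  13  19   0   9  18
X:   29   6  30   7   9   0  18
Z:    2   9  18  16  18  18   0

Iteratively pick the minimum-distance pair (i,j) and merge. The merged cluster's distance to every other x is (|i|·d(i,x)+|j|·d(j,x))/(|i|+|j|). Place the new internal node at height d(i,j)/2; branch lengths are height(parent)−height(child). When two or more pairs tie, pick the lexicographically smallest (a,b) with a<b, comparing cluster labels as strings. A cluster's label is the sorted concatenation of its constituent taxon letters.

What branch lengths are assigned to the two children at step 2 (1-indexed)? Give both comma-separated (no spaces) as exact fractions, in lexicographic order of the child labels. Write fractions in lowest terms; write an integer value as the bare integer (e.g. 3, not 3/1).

1. join A+Z (d=2) ⇒ AZ; edges |A|=1, |Z|=1
  updated: d(AZ,F)=8, d(AZ,N)=20, d(AZ,R)=33/2, d(AZ,S)=41/2, d(AZ,X)=47/2
2. join F+S (d=2) ⇒ FS; edges |F|=1, |S|=1
  updated: d(AZ,FS)=57/4, d(FS,N)=29/2, d(FS,R)=12, d(FS,X)=15/2
3. join R+X (d=7) ⇒ RX; edges |R|=7/2, |X|=7/2
  updated: d(AZ,RX)=20, d(FS,RX)=39/4, d(N,RX)=22
4. join FS+RX (d=39/4) ⇒ FRSX; edges |FS|=31/8, |RX|=11/8
  updated: d(AZ,FRSX)=137/8, d(FRSX,N)=73/4
5. join AZ+FRSX (d=137/8) ⇒ AFRSXZ; edges |AZ|=121/16, |FRSX|=59/16
  updated: d(AFRSXZ,N)=113/6
6. join AFRSXZ+N (d=113/6) ⇒ AFNRSXZ; edges |AFRSXZ|=41/48, |N|=113/12
final tree: (((A:1,Z:1):121/16,((F:1,S:1):31/8,(R:7/2,X:7/2):11/8):59/16):41/48,N:113/12)
total length: 1813/48

1,1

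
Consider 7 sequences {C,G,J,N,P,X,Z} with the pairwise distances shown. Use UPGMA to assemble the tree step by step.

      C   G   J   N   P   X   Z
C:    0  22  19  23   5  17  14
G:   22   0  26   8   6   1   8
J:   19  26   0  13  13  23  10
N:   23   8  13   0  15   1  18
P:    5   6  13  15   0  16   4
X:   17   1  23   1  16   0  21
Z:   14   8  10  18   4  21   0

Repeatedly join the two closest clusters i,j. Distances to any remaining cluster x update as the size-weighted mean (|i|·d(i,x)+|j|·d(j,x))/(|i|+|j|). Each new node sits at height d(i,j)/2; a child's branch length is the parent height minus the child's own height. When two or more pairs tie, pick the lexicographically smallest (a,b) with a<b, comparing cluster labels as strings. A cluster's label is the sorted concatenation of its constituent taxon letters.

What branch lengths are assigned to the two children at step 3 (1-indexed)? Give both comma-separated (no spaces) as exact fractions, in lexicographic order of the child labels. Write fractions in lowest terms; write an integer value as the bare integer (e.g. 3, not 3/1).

7/4,9/4

iteration 1: select G,X (d=1); attach at lengths (1/2, 1/2); label the merged cluster GX
  updated: d(C,GX)=39/2, d(GX,J)=49/2, d(GX,N)=9/2, d(GX,P)=11, d(GX,Z)=29/2
iteration 2: select P,Z (d=4); attach at lengths (2, 2); label the merged cluster PZ
  updated: d(C,PZ)=19/2, d(GX,PZ)=51/4, d(J,PZ)=23/2, d(N,PZ)=33/2
iteration 3: select GX,N (d=9/2); attach at lengths (7/4, 9/4); label the merged cluster GNX
  updated: d(C,GNX)=62/3, d(GNX,J)=62/3, d(GNX,PZ)=14
iteration 4: select C,PZ (d=19/2); attach at lengths (19/4, 11/4); label the merged cluster CPZ
  updated: d(CPZ,GNX)=146/9, d(CPZ,J)=14
iteration 5: select CPZ,J (d=14); attach at lengths (9/4, 7); label the merged cluster CJPZ
  updated: d(CJPZ,GNX)=52/3
iteration 6: select CJPZ,GNX (d=52/3); attach at lengths (5/3, 77/12); label the merged cluster CGJNPXZ
final tree: (((C:19/4,(P:2,Z:2):11/4):9/4,J:7):5/3,((G:1/2,X:1/2):7/4,N:9/4):77/12)
total length: 203/6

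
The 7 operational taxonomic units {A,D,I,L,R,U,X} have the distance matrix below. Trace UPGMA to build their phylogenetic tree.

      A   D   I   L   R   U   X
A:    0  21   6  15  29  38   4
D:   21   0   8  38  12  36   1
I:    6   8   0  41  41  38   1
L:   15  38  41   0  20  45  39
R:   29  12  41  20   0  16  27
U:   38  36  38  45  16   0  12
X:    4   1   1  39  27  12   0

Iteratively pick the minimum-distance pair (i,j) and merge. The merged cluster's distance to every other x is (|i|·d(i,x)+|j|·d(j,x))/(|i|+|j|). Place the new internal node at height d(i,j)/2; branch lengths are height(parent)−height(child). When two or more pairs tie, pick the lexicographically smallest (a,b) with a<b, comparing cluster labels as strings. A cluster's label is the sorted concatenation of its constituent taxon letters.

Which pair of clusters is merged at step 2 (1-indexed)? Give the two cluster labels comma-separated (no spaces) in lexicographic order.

1. join D+X (d=1) ⇒ DX; edges |D|=1/2, |X|=1/2
  updated: d(A,DX)=25/2, d(DX,I)=9/2, d(DX,L)=77/2, d(DX,R)=39/2, d(DX,U)=24
2. join DX+I (d=9/2) ⇒ DIX; edges |DX|=7/4, |I|=9/4
  updated: d(A,DIX)=31/3, d(DIX,L)=118/3, d(DIX,R)=80/3, d(DIX,U)=86/3
3. join A+DIX (d=31/3) ⇒ ADIX; edges |A|=31/6, |DIX|=35/12
  updated: d(ADIX,L)=133/4, d(ADIX,R)=109/4, d(ADIX,U)=31
4. join R+U (d=16) ⇒ RU; edges |R|=8, |U|=8
  updated: d(ADIX,RU)=233/8, d(L,RU)=65/2
5. join ADIX+RU (d=233/8) ⇒ ADIRUX; edges |ADIX|=451/48, |RU|=105/16
  updated: d(ADIRUX,L)=33
6. join ADIRUX+L (d=33) ⇒ ADILRUX; edges |ADIRUX|=31/16, |L|=33/2
final tree: (((A:31/6,((D:1/2,X:1/2):7/4,I:9/4):35/12):451/48,(R:8,U:8):105/16):31/16,L:33/2)
total length: 3047/48

DX,I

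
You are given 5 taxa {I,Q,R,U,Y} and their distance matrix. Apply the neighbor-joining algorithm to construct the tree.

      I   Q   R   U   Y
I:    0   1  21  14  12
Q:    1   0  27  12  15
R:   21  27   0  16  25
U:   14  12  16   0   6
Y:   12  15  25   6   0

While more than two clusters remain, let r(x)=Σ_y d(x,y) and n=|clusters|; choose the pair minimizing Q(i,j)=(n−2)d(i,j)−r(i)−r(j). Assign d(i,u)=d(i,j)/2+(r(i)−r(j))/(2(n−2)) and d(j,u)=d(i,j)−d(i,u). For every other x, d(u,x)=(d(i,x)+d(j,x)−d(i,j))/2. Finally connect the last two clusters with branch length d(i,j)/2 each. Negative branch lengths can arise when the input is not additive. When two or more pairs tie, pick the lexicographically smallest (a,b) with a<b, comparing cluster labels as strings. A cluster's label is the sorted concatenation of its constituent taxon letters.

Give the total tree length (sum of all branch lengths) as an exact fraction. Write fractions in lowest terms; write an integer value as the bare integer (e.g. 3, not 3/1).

129/4

1. join I+Q (d=1, Q=-100) ⇒ IQ; edges |I|=-2/3, |Q|=5/3
  updated: d(IQ,R)=47/2, d(IQ,U)=25/2, d(IQ,Y)=13
2. join IQ+Y (d=13, Q=-67) ⇒ IQY; edges |IQ|=31/4, |Y|=21/4
  updated: d(IQY,R)=71/4, d(IQY,U)=11/4
3. join IQY+R (d=71/4, Q=-73/2) ⇒ IQRY; edges |IQY|=9/4, |R|=31/2
  updated: d(IQRY,U)=1/2
4. join IQRY+U (d=1/2) ⇒ IQRUY; edges |IQRY|=1/4, |U|=1/4
final tree: ((((I:-2/3,Q:5/3):31/4,Y:21/4):9/4,R:31/2):1/4,U:1/4)
total length: 129/4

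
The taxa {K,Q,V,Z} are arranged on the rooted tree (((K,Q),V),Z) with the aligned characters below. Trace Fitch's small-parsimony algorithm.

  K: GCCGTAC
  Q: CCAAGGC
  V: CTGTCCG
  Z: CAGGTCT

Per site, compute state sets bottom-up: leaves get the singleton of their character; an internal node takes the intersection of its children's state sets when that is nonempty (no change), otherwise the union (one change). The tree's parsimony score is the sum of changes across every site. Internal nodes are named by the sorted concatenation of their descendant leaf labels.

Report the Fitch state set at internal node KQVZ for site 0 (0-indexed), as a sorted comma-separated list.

site 0, node KQ: K={G} ∪ Q={C} → {C,G} (+1)
site 0, node KQV: KQ={C,G} ∩ V={C} → {C} (+0)
site 0, node KQVZ: KQV={C} ∩ Z={C} → {C} (+0)
site 1, node KQ: K={C} ∩ Q={C} → {C} (+0)
site 1, node KQV: KQ={C} ∪ V={T} → {C,T} (+1)
site 1, node KQVZ: KQV={C,T} ∪ Z={A} → {A,C,T} (+1)
site 2, node KQ: K={C} ∪ Q={A} → {A,C} (+1)
site 2, node KQV: KQ={A,C} ∪ V={G} → {A,C,G} (+1)
site 2, node KQVZ: KQV={A,C,G} ∩ Z={G} → {G} (+0)
site 3, node KQ: K={G} ∪ Q={A} → {A,G} (+1)
site 3, node KQV: KQ={A,G} ∪ V={T} → {A,G,T} (+1)
site 3, node KQVZ: KQV={A,G,T} ∩ Z={G} → {G} (+0)
site 4, node KQ: K={T} ∪ Q={G} → {G,T} (+1)
site 4, node KQV: KQ={G,T} ∪ V={C} → {C,G,T} (+1)
site 4, node KQVZ: KQV={C,G,T} ∩ Z={T} → {T} (+0)
site 5, node KQ: K={A} ∪ Q={G} → {A,G} (+1)
site 5, node KQV: KQ={A,G} ∪ V={C} → {A,C,G} (+1)
site 5, node KQVZ: KQV={A,C,G} ∩ Z={C} → {C} (+0)
site 6, node KQ: K={C} ∩ Q={C} → {C} (+0)
site 6, node KQV: KQ={C} ∪ V={G} → {C,G} (+1)
site 6, node KQVZ: KQV={C,G} ∪ Z={T} → {C,G,T} (+1)
per-site changes: [1, 2, 2, 2, 2, 2, 2]; total = 13

C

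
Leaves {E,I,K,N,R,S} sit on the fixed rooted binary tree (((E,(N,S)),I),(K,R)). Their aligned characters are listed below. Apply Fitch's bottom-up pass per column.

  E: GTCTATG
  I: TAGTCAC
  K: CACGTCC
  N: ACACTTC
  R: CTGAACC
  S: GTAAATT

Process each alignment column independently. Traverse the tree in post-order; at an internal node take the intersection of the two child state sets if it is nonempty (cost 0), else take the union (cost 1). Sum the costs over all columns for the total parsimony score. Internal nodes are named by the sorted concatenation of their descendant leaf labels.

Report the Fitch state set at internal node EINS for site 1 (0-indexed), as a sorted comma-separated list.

site 0, node NS: N={A} ∪ S={G} → {A,G} (+1)
site 0, node ENS: E={G} ∩ NS={A,G} → {G} (+0)
site 0, node EINS: ENS={G} ∪ I={T} → {G,T} (+1)
site 0, node KR: K={C} ∩ R={C} → {C} (+0)
site 0, node EIKNRS: EINS={G,T} ∪ KR={C} → {C,G,T} (+1)
site 1, node NS: N={C} ∪ S={T} → {C,T} (+1)
site 1, node ENS: E={T} ∩ NS={C,T} → {T} (+0)
site 1, node EINS: ENS={T} ∪ I={A} → {A,T} (+1)
site 1, node KR: K={A} ∪ R={T} → {A,T} (+1)
site 1, node EIKNRS: EINS={A,T} ∩ KR={A,T} → {A,T} (+0)
site 2, node NS: N={A} ∩ S={A} → {A} (+0)
site 2, node ENS: E={C} ∪ NS={A} → {A,C} (+1)
site 2, node EINS: ENS={A,C} ∪ I={G} → {A,C,G} (+1)
site 2, node KR: K={C} ∪ R={G} → {C,G} (+1)
site 2, node EIKNRS: EINS={A,C,G} ∩ KR={C,G} → {C,G} (+0)
site 3, node NS: N={C} ∪ S={A} → {A,C} (+1)
site 3, node ENS: E={T} ∪ NS={A,C} → {A,C,T} (+1)
site 3, node EINS: ENS={A,C,T} ∩ I={T} → {T} (+0)
site 3, node KR: K={G} ∪ R={A} → {A,G} (+1)
site 3, node EIKNRS: EINS={T} ∪ KR={A,G} → {A,G,T} (+1)
site 4, node NS: N={T} ∪ S={A} → {A,T} (+1)
site 4, node ENS: E={A} ∩ NS={A,T} → {A} (+0)
site 4, node EINS: ENS={A} ∪ I={C} → {A,C} (+1)
site 4, node KR: K={T} ∪ R={A} → {A,T} (+1)
site 4, node EIKNRS: EINS={A,C} ∩ KR={A,T} → {A} (+0)
site 5, node NS: N={T} ∩ S={T} → {T} (+0)
site 5, node ENS: E={T} ∩ NS={T} → {T} (+0)
site 5, node EINS: ENS={T} ∪ I={A} → {A,T} (+1)
site 5, node KR: K={C} ∩ R={C} → {C} (+0)
site 5, node EIKNRS: EINS={A,T} ∪ KR={C} → {A,C,T} (+1)
site 6, node NS: N={C} ∪ S={T} → {C,T} (+1)
site 6, node ENS: E={G} ∪ NS={C,T} → {C,G,T} (+1)
site 6, node EINS: ENS={C,G,T} ∩ I={C} → {C} (+0)
site 6, node KR: K={C} ∩ R={C} → {C} (+0)
site 6, node EIKNRS: EINS={C} ∩ KR={C} → {C} (+0)
per-site changes: [3, 3, 3, 4, 3, 2, 2]; total = 20

A,T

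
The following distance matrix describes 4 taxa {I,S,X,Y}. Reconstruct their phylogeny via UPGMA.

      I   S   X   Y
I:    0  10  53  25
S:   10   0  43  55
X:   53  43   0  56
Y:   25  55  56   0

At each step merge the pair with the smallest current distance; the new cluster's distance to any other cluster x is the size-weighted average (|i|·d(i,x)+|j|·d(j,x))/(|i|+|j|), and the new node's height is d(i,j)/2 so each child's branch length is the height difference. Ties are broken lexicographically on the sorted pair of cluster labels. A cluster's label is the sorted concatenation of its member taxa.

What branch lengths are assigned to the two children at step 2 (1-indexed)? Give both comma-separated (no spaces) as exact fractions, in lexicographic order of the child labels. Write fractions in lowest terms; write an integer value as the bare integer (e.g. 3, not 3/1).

iteration 1: select I,S (d=10); attach at lengths (5, 5); label the merged cluster IS
  updated: d(IS,X)=48, d(IS,Y)=40
iteration 2: select IS,Y (d=40); attach at lengths (15, 20); label the merged cluster ISY
  updated: d(ISY,X)=152/3
iteration 3: select ISY,X (d=152/3); attach at lengths (16/3, 76/3); label the merged cluster ISXY
final tree: (((I:5,S:5):15,Y:20):16/3,X:76/3)
total length: 227/3

15,20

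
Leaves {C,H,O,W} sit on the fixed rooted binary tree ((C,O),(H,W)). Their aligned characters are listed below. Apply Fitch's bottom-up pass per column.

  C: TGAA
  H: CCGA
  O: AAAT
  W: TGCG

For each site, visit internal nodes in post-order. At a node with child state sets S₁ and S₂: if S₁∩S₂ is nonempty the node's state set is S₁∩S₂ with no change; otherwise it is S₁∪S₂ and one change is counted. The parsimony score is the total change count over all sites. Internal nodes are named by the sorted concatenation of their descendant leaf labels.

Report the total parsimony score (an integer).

8

site 0, node CO: C={T} ∪ O={A} → {A,T} (+1)
site 0, node HW: H={C} ∪ W={T} → {C,T} (+1)
site 0, node CHOW: CO={A,T} ∩ HW={C,T} → {T} (+0)
site 1, node CO: C={G} ∪ O={A} → {A,G} (+1)
site 1, node HW: H={C} ∪ W={G} → {C,G} (+1)
site 1, node CHOW: CO={A,G} ∩ HW={C,G} → {G} (+0)
site 2, node CO: C={A} ∩ O={A} → {A} (+0)
site 2, node HW: H={G} ∪ W={C} → {C,G} (+1)
site 2, node CHOW: CO={A} ∪ HW={C,G} → {A,C,G} (+1)
site 3, node CO: C={A} ∪ O={T} → {A,T} (+1)
site 3, node HW: H={A} ∪ W={G} → {A,G} (+1)
site 3, node CHOW: CO={A,T} ∩ HW={A,G} → {A} (+0)
per-site changes: [2, 2, 2, 2]; total = 8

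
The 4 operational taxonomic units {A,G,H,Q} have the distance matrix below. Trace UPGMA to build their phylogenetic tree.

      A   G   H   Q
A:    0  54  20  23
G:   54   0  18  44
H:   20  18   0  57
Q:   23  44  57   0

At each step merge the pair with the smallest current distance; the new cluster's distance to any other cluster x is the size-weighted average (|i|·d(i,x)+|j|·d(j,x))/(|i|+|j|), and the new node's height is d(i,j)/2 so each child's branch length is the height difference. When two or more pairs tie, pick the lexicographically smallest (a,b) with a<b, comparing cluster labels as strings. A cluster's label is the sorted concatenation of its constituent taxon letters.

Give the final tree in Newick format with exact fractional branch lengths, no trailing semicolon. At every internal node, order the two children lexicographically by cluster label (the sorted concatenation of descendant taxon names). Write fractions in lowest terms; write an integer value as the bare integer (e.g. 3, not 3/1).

1. join G+H (d=18) ⇒ GH; edges |G|=9, |H|=9
  updated: d(A,GH)=37, d(GH,Q)=101/2
2. join A+Q (d=23) ⇒ AQ; edges |A|=23/2, |Q|=23/2
  updated: d(AQ,GH)=175/4
3. join AQ+GH (d=175/4) ⇒ AGHQ; edges |AQ|=83/8, |GH|=103/8
final tree: ((A:23/2,Q:23/2):83/8,(G:9,H:9):103/8)
total length: 257/4

((A:23/2,Q:23/2):83/8,(G:9,H:9):103/8)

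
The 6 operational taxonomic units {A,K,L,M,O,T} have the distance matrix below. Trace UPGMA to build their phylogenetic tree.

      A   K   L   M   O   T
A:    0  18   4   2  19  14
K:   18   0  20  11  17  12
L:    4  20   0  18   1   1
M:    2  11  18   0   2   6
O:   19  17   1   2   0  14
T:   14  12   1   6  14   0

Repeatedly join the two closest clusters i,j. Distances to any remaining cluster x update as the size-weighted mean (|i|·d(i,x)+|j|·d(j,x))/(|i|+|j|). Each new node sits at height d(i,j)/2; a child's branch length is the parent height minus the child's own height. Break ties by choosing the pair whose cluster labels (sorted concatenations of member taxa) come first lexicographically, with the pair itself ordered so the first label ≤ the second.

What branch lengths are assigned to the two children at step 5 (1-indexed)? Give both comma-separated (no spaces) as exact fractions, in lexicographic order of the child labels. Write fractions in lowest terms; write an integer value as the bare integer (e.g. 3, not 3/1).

step 1: merge (L,O) at d=1; branch lengths L→1/2, O→1/2; new cluster LO
  updated: d(A,LO)=23/2, d(K,LO)=37/2, d(LO,M)=10, d(LO,T)=15/2
step 2: merge (A,M) at d=2; branch lengths A→1, M→1; new cluster AM
  updated: d(AM,K)=29/2, d(AM,LO)=43/4, d(AM,T)=10
step 3: merge (LO,T) at d=15/2; branch lengths LO→13/4, T→15/4; new cluster LOT
  updated: d(AM,LOT)=21/2, d(K,LOT)=49/3
step 4: merge (AM,LOT) at d=21/2; branch lengths AM→17/4, LOT→3/2; new cluster ALMOT
  updated: d(ALMOT,K)=78/5
step 5: merge (ALMOT,K) at d=78/5; branch lengths ALMOT→51/20, K→39/5; new cluster AKLMOT
final tree: (((A:1,M:1):17/4,((L:1/2,O:1/2):13/4,T:15/4):3/2):51/20,K:39/5)
total length: 261/10

51/20,39/5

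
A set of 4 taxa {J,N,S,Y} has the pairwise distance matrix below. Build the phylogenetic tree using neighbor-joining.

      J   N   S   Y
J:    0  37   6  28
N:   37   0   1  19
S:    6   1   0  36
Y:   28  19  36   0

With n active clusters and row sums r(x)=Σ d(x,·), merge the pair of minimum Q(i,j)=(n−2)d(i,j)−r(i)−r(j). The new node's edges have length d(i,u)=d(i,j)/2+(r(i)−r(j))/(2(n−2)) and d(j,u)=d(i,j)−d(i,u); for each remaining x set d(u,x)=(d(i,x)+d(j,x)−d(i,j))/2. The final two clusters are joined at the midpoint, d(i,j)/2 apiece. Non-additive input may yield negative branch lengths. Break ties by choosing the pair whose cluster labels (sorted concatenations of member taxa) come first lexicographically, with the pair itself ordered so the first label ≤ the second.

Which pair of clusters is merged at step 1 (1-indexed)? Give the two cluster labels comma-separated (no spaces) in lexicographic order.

step 1: merge (J,S) at d=6, Q=-102; branch lengths J→10, S→-4; new cluster JS
  updated: d(JS,N)=16, d(JS,Y)=29
step 2: merge (JS,N) at d=16, Q=-64; branch lengths JS→13, N→3; new cluster JNS
  updated: d(JNS,Y)=16
step 3: merge (JNS,Y) at d=16; branch lengths JNS→8, Y→8; new cluster JNSY
final tree: (((J:10,S:-4):13,N:3):8,Y:8)
total length: 38

J,S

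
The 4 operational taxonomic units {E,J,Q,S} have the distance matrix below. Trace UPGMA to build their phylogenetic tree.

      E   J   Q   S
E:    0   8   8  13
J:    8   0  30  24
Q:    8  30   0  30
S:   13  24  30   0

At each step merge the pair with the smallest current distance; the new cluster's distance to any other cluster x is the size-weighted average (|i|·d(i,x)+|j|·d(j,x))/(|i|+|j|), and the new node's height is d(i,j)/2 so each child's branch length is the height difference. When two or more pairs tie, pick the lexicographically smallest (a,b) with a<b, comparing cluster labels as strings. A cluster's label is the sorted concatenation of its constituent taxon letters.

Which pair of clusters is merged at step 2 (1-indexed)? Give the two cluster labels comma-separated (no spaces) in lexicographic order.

EJ,S

1. join E+J (d=8) ⇒ EJ; edges |E|=4, |J|=4
  updated: d(EJ,Q)=19, d(EJ,S)=37/2
2. join EJ+S (d=37/2) ⇒ EJS; edges |EJ|=21/4, |S|=37/4
  updated: d(EJS,Q)=68/3
3. join EJS+Q (d=68/3) ⇒ EJQS; edges |EJS|=25/12, |Q|=34/3
final tree: (((E:4,J:4):21/4,S:37/4):25/12,Q:34/3)
total length: 431/12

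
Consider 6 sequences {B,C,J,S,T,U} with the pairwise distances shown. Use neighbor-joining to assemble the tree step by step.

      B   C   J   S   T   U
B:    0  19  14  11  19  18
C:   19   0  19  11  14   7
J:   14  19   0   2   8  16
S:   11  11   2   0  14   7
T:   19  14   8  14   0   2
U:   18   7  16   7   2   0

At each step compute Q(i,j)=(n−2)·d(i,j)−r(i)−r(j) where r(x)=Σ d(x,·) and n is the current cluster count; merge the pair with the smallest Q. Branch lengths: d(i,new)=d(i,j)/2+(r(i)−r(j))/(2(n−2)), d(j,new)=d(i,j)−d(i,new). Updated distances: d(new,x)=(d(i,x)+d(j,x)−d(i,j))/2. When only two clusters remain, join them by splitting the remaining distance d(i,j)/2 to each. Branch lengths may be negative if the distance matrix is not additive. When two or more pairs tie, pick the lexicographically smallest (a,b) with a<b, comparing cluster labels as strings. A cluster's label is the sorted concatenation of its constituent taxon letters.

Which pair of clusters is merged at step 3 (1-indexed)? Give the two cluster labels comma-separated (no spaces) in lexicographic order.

iteration 1: select T,U (d=2, Q=-99); attach at lengths (15/8, 1/8); label the merged cluster TU
  updated: d(B,TU)=35/2, d(C,TU)=19/2, d(J,TU)=11, d(S,TU)=19/2
iteration 2: select C,TU (d=19/2, Q=-155/2); attach at lengths (79/12, 35/12); label the merged cluster CTU
  updated: d(B,CTU)=27/2, d(CTU,J)=41/4, d(CTU,S)=11/2
iteration 3: select B,CTU (d=27/2, Q=-163/4); attach at lengths (145/16, 71/16); label the merged cluster BCTU
  updated: d(BCTU,J)=43/8, d(BCTU,S)=3/2
iteration 4: select BCTU,J (d=43/8, Q=-71/8); attach at lengths (39/16, 47/16); label the merged cluster BCJTU
  updated: d(BCJTU,S)=-15/16
iteration 5: select BCJTU,S (d=-15/16); attach at lengths (-15/32, -15/32); label the merged cluster BCJSTU
final tree: (((B:145/16,(C:79/12,(T:15/8,U:1/8):35/12):71/16):39/16,J:47/16):-15/32,S:-15/32)
total length: 471/16

B,CTU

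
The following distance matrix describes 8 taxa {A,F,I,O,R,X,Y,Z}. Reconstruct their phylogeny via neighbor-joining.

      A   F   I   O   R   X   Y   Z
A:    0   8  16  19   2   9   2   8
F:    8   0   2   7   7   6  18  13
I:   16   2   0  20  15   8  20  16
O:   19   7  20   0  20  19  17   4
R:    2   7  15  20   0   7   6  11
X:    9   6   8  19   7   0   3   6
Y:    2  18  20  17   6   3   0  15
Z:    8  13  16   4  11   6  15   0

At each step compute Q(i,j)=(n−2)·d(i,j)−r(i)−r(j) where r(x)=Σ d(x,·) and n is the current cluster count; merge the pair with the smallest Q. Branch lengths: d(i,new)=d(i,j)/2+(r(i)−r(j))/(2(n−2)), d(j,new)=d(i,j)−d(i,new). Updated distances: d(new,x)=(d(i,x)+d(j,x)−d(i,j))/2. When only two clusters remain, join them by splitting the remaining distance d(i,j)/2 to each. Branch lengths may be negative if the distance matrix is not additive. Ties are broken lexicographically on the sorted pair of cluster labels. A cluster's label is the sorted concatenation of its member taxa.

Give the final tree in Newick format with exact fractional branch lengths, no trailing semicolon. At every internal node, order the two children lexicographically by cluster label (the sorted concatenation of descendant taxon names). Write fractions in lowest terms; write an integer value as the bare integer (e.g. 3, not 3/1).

(((A:5/32,Y:59/32):39/32,(((F:-9/5,I:19/5):79/16,(O:19/4,Z:-3/4):97/16):47/24,X:19/24):111/32):57/64,R:57/64)

iteration 1: select O,Z (d=4, Q=-155); attach at lengths (19/4, -3/4); label the merged cluster OZ
  updated: d(A,OZ)=23/2, d(F,OZ)=8, d(I,OZ)=16, d(OZ,R)=27/2, d(OZ,X)=21/2, d(OZ,Y)=14
iteration 2: select F,I (d=2, Q=-116); attach at lengths (-9/5, 19/5); label the merged cluster FI
  updated: d(A,FI)=11, d(FI,OZ)=11, d(FI,R)=10, d(FI,X)=6, d(FI,Y)=18
iteration 3: select FI,OZ (d=11, Q=-145/2); attach at lengths (79/16, 97/16); label the merged cluster FIOZ
  updated: d(A,FIOZ)=23/4, d(FIOZ,R)=25/4, d(FIOZ,X)=11/4, d(FIOZ,Y)=21/2
iteration 4: select FIOZ,X (d=11/4, Q=-155/4); attach at lengths (47/24, 19/24); label the merged cluster FIOXZ
  updated: d(A,FIOXZ)=6, d(FIOXZ,R)=21/4, d(FIOXZ,Y)=43/8
iteration 5: select A,Y (d=2, Q=-155/8); attach at lengths (5/32, 59/32); label the merged cluster AY
  updated: d(AY,FIOXZ)=75/16, d(AY,R)=3
iteration 6: select AY,FIOXZ (d=75/16, Q=-207/16); attach at lengths (39/32, 111/32); label the merged cluster AFIOXYZ
  updated: d(AFIOXYZ,R)=57/32
iteration 7: select AFIOXYZ,R (d=57/32); attach at lengths (57/64, 57/64); label the merged cluster AFIORXYZ
final tree: (((A:5/32,Y:59/32):39/32,(((F:-9/5,I:19/5):79/16,(O:19/4,Z:-3/4):97/16):47/24,X:19/24):111/32):57/64,R:57/64)
total length: 903/32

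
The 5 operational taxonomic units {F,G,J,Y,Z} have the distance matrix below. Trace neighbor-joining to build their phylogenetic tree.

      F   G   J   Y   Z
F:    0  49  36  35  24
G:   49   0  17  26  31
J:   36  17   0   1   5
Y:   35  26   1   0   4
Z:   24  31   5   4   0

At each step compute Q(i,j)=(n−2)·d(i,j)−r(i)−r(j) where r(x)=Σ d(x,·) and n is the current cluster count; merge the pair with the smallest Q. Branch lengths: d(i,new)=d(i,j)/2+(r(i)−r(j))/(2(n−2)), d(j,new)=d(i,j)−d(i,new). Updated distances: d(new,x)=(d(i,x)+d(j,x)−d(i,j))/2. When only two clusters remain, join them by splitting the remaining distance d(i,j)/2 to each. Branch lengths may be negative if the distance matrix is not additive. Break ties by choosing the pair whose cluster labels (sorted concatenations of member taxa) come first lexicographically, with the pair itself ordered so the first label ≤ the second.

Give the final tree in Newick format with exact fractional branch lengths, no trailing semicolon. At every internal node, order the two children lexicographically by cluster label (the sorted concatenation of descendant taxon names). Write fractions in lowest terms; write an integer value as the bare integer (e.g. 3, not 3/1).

((((F:76/3,Z:-4/3):49/8,Y:11/8):29/8,G:157/8):-21/16,J:-21/16)

1. join F+Z (d=24, Q=-136) ⇒ FZ; edges |F|=76/3, |Z|=-4/3
  updated: d(FZ,G)=28, d(FZ,J)=17/2, d(FZ,Y)=15/2
2. join FZ+Y (d=15/2, Q=-127/2) ⇒ FYZ; edges |FZ|=49/8, |Y|=11/8
  updated: d(FYZ,G)=93/4, d(FYZ,J)=1
3. join FYZ+G (d=93/4, Q=-165/4) ⇒ FGYZ; edges |FYZ|=29/8, |G|=157/8
  updated: d(FGYZ,J)=-21/8
4. join FGYZ+J (d=-21/8) ⇒ FGJYZ; edges |FGYZ|=-21/16, |J|=-21/16
final tree: ((((F:76/3,Z:-4/3):49/8,Y:11/8):29/8,G:157/8):-21/16,J:-21/16)
total length: 417/8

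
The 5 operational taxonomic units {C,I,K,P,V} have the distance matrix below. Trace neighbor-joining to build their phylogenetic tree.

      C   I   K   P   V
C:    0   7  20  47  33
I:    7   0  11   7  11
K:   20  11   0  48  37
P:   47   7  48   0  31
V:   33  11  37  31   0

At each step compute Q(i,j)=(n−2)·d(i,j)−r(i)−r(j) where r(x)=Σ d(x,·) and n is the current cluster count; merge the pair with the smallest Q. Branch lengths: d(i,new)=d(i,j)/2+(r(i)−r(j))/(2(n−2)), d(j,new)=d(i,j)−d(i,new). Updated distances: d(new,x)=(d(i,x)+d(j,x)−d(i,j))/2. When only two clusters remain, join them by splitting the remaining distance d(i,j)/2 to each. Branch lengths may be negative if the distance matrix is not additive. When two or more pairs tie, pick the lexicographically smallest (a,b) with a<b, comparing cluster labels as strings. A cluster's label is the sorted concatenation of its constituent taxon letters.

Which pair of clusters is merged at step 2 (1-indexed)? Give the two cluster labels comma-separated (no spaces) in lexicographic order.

1. join C+K (d=20, Q=-163) ⇒ CK; edges |C|=17/2, |K|=23/2
  updated: d(CK,I)=-1, d(CK,P)=75/2, d(CK,V)=25
2. join CK+I (d=-1, Q=-161/2) ⇒ CIK; edges |CK|=85/8, |I|=-93/8
  updated: d(CIK,P)=91/4, d(CIK,V)=37/2
3. join CIK+P (d=91/4, Q=-289/4) ⇒ CIKP; edges |CIK|=41/8, |P|=141/8
  updated: d(CIKP,V)=107/8
4. join CIKP+V (d=107/8) ⇒ CIKPV; edges |CIKP|=107/16, |V|=107/16
final tree: ((((C:17/2,K:23/2):85/8,I:-93/8):41/8,P:141/8):107/16,V:107/16)
total length: 441/8

CK,I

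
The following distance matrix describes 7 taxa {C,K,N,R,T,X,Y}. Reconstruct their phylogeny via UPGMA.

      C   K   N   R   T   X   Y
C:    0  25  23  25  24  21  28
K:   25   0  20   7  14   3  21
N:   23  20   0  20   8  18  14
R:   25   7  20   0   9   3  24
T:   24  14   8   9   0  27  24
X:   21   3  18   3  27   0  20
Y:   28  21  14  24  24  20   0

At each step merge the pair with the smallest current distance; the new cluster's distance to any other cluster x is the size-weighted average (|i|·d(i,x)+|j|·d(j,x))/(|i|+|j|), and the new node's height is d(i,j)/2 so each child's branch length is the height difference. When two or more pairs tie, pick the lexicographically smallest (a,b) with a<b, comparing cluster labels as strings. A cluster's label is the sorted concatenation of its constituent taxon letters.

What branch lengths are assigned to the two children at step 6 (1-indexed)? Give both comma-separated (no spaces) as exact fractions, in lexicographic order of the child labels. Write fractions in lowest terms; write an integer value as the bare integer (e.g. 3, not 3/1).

73/6,28/15

iteration 1: select K,X (d=3); attach at lengths (3/2, 3/2); label the merged cluster KX
  updated: d(C,KX)=23, d(KX,N)=19, d(KX,R)=5, d(KX,T)=41/2, d(KX,Y)=41/2
iteration 2: select KX,R (d=5); attach at lengths (1, 5/2); label the merged cluster KRX
  updated: d(C,KRX)=71/3, d(KRX,N)=58/3, d(KRX,T)=50/3, d(KRX,Y)=65/3
iteration 3: select N,T (d=8); attach at lengths (4, 4); label the merged cluster NT
  updated: d(C,NT)=47/2, d(KRX,NT)=18, d(NT,Y)=19
iteration 4: select KRX,NT (d=18); attach at lengths (13/2, 5); label the merged cluster KNRTX
  updated: d(C,KNRTX)=118/5, d(KNRTX,Y)=103/5
iteration 5: select KNRTX,Y (d=103/5); attach at lengths (13/10, 103/10); label the merged cluster KNRTXY
  updated: d(C,KNRTXY)=73/3
iteration 6: select C,KNRTXY (d=73/3); attach at lengths (73/6, 28/15); label the merged cluster CKNRTXY
final tree: (C:73/6,((((K:3/2,X:3/2):1,R:5/2):13/2,(N:4,T:4):5):13/10,Y:103/10):28/15)
total length: 1549/30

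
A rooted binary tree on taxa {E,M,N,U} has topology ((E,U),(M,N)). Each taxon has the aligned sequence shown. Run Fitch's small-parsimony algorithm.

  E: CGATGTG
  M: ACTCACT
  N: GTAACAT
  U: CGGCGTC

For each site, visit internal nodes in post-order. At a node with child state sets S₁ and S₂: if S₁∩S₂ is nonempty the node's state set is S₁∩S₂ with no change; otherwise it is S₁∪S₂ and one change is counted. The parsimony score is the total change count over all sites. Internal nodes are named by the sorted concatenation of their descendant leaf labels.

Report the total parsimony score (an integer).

[col 0] EU: children E:{C}, U:{C} ∩→ {C}; cost 0
[col 0] MN: children M:{A}, N:{G} ∪→ {A,G}; cost 1
[col 0] EMNU: children EU:{C}, MN:{A,G} ∪→ {A,C,G}; cost 1
[col 1] EU: children E:{G}, U:{G} ∩→ {G}; cost 0
[col 1] MN: children M:{C}, N:{T} ∪→ {C,T}; cost 1
[col 1] EMNU: children EU:{G}, MN:{C,T} ∪→ {C,G,T}; cost 1
[col 2] EU: children E:{A}, U:{G} ∪→ {A,G}; cost 1
[col 2] MN: children M:{T}, N:{A} ∪→ {A,T}; cost 1
[col 2] EMNU: children EU:{A,G}, MN:{A,T} ∩→ {A}; cost 0
[col 3] EU: children E:{T}, U:{C} ∪→ {C,T}; cost 1
[col 3] MN: children M:{C}, N:{A} ∪→ {A,C}; cost 1
[col 3] EMNU: children EU:{C,T}, MN:{A,C} ∩→ {C}; cost 0
[col 4] EU: children E:{G}, U:{G} ∩→ {G}; cost 0
[col 4] MN: children M:{A}, N:{C} ∪→ {A,C}; cost 1
[col 4] EMNU: children EU:{G}, MN:{A,C} ∪→ {A,C,G}; cost 1
[col 5] EU: children E:{T}, U:{T} ∩→ {T}; cost 0
[col 5] MN: children M:{C}, N:{A} ∪→ {A,C}; cost 1
[col 5] EMNU: children EU:{T}, MN:{A,C} ∪→ {A,C,T}; cost 1
[col 6] EU: children E:{G}, U:{C} ∪→ {C,G}; cost 1
[col 6] MN: children M:{T}, N:{T} ∩→ {T}; cost 0
[col 6] EMNU: children EU:{C,G}, MN:{T} ∪→ {C,G,T}; cost 1
per-site changes: [2, 2, 2, 2, 2, 2, 2]; total = 14

14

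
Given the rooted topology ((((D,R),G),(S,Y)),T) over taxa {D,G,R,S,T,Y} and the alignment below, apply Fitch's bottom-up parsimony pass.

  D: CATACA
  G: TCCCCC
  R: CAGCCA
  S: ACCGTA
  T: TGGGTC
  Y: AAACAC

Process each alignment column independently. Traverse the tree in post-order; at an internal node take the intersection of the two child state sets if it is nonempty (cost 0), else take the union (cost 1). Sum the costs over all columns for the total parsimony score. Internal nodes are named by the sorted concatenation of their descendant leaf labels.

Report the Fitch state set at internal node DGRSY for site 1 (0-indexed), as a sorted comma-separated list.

site 0, node DR: D={C} ∩ R={C} → {C} (+0)
site 0, node DGR: DR={C} ∪ G={T} → {C,T} (+1)
site 0, node SY: S={A} ∩ Y={A} → {A} (+0)
site 0, node DGRSY: DGR={C,T} ∪ SY={A} → {A,C,T} (+1)
site 0, node DGRSTY: DGRSY={A,C,T} ∩ T={T} → {T} (+0)
site 1, node DR: D={A} ∩ R={A} → {A} (+0)
site 1, node DGR: DR={A} ∪ G={C} → {A,C} (+1)
site 1, node SY: S={C} ∪ Y={A} → {A,C} (+1)
site 1, node DGRSY: DGR={A,C} ∩ SY={A,C} → {A,C} (+0)
site 1, node DGRSTY: DGRSY={A,C} ∪ T={G} → {A,C,G} (+1)
site 2, node DR: D={T} ∪ R={G} → {G,T} (+1)
site 2, node DGR: DR={G,T} ∪ G={C} → {C,G,T} (+1)
site 2, node SY: S={C} ∪ Y={A} → {A,C} (+1)
site 2, node DGRSY: DGR={C,G,T} ∩ SY={A,C} → {C} (+0)
site 2, node DGRSTY: DGRSY={C} ∪ T={G} → {C,G} (+1)
site 3, node DR: D={A} ∪ R={C} → {A,C} (+1)
site 3, node DGR: DR={A,C} ∩ G={C} → {C} (+0)
site 3, node SY: S={G} ∪ Y={C} → {C,G} (+1)
site 3, node DGRSY: DGR={C} ∩ SY={C,G} → {C} (+0)
site 3, node DGRSTY: DGRSY={C} ∪ T={G} → {C,G} (+1)
site 4, node DR: D={C} ∩ R={C} → {C} (+0)
site 4, node DGR: DR={C} ∩ G={C} → {C} (+0)
site 4, node SY: S={T} ∪ Y={A} → {A,T} (+1)
site 4, node DGRSY: DGR={C} ∪ SY={A,T} → {A,C,T} (+1)
site 4, node DGRSTY: DGRSY={A,C,T} ∩ T={T} → {T} (+0)
site 5, node DR: D={A} ∩ R={A} → {A} (+0)
site 5, node DGR: DR={A} ∪ G={C} → {A,C} (+1)
site 5, node SY: S={A} ∪ Y={C} → {A,C} (+1)
site 5, node DGRSY: DGR={A,C} ∩ SY={A,C} → {A,C} (+0)
site 5, node DGRSTY: DGRSY={A,C} ∩ T={C} → {C} (+0)
per-site changes: [2, 3, 4, 3, 2, 2]; total = 16

A,C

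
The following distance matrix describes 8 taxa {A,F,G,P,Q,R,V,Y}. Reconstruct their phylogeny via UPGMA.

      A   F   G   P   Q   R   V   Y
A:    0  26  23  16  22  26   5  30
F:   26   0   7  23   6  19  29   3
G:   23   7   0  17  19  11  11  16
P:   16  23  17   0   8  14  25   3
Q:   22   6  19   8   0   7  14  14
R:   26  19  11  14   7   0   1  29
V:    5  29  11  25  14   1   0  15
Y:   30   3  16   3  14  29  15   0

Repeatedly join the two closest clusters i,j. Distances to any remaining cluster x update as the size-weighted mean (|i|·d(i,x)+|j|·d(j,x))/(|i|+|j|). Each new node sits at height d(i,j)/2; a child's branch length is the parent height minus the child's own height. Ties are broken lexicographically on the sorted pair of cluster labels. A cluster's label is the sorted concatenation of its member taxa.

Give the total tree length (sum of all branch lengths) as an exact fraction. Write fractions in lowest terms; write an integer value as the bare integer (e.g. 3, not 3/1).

1. join R+V (d=1) ⇒ RV; edges |R|=1/2, |V|=1/2
  updated: d(A,RV)=31/2, d(F,RV)=24, d(G,RV)=11, d(P,RV)=39/2, d(Q,RV)=21/2, d(RV,Y)=22
2. join F+Y (d=3) ⇒ FY; edges |F|=3/2, |Y|=3/2
  updated: d(A,FY)=28, d(FY,G)=23/2, d(FY,P)=13, d(FY,Q)=10, d(FY,RV)=23
3. join P+Q (d=8) ⇒ PQ; edges |P|=4, |Q|=4
  updated: d(A,PQ)=19, d(FY,PQ)=23/2, d(G,PQ)=18, d(PQ,RV)=15
4. join G+RV (d=11) ⇒ GRV; edges |G|=11/2, |RV|=5
  updated: d(A,GRV)=18, d(FY,GRV)=115/6, d(GRV,PQ)=16
5. join FY+PQ (d=23/2) ⇒ FPQY; edges |FY|=17/4, |PQ|=7/4
  updated: d(A,FPQY)=47/2, d(FPQY,GRV)=211/12
6. join FPQY+GRV (d=211/12) ⇒ FGPQRVY; edges |FPQY|=73/24, |GRV|=79/24
  updated: d(A,FGPQRVY)=148/7
7. join A+FGPQRVY (d=148/7) ⇒ AFGPQRVY; edges |A|=74/7, |FGPQRVY|=299/168
final tree: (A:74/7,(((F:3/2,Y:3/2):17/4,(P:4,Q:4):7/4):73/24,(G:11/2,(R:1/2,V:1/2):5):79/24):299/168)
total length: 7927/168

7927/168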